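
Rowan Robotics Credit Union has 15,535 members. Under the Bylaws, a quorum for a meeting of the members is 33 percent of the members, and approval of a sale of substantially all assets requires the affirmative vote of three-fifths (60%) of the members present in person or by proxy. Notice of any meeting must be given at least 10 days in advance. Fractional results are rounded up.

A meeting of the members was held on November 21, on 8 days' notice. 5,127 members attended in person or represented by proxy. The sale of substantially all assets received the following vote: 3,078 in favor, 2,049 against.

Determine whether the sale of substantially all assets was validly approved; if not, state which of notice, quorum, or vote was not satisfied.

Invalid — notice requirement not satisfied.

Notice: 8 days given; 10 required. Not satisfied.
Quorum: 33% of 15,535 = 5,126.55, rounded up to 5,127; 5,127 present. Satisfied.
Vote: requires three-fifths of those present (5,127); 3/5 of 5127 = 3076.20, rounded up to 3077, so 3,077 needed; 3,078 in favor. Satisfied.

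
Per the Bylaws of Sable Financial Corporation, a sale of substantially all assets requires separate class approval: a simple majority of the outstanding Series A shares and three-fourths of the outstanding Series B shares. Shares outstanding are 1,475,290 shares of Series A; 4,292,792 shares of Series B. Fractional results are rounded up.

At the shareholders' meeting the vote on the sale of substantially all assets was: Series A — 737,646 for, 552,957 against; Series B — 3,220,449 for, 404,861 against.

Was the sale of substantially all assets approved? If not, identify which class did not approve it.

Approved — every class gave the required vote.

Series A: a majority of 1475290 is 737646; 737,646 required, 737,646 in favor — approved.
Series B: 3/4 of 4292792 = 3219594; 3,219,594 required, 3,220,449 in favor — approved.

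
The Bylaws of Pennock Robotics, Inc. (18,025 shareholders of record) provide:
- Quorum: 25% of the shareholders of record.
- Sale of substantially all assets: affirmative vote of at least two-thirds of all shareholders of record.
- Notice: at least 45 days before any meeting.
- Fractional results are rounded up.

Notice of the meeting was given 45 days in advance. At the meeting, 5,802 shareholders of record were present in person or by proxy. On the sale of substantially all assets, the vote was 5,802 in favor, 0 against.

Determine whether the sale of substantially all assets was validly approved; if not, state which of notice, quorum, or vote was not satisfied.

Notice: 45 days given; 45 required. Satisfied.
Quorum: 25% of 18,025 = 4,506.25, rounded up to 4,507; 5,802 present. Satisfied.
Vote: requires two-thirds of all shareholders of record (18,025); 2/3 of 18025 = 12016.67, rounded up to 12017, so 12,017 needed; 5,802 in favor. Not satisfied.

Invalid — vote requirement not satisfied.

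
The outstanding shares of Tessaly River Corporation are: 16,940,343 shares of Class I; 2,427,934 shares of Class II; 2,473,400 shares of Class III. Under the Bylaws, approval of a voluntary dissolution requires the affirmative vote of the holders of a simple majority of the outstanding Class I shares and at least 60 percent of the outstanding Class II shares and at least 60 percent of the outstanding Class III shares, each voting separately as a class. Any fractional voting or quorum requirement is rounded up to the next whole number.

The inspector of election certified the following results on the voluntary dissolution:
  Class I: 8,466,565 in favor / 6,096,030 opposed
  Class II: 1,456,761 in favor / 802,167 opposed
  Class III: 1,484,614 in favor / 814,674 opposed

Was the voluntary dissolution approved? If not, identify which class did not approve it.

Not approved — the Class I shares did not give the required vote.

Class I: a majority of 16940343 is 8470172; 8,470,172 required, 8,466,565 in favor — not approved.
Class II: 3/5 of 2427934 = 1456760.40, rounded up to 1456761; 1,456,761 required, 1,456,761 in favor — approved.
Class III: 3/5 of 2473400 = 1484040; 1,484,040 required, 1,484,614 in favor — approved.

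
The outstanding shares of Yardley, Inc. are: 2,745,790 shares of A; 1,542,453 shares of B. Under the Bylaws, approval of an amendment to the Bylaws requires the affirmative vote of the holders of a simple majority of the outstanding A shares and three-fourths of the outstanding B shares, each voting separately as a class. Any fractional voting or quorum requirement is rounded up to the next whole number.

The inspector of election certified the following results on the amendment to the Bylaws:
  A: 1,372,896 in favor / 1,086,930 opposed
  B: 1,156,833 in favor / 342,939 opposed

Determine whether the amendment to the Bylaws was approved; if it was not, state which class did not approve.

Not approved — the B shares did not give the required vote.

A: a majority of 2745790 is 1372896; 1,372,896 required, 1,372,896 in favor — approved.
B: 3/4 of 1542453 = 1156839.75, rounded up to 1156840; 1,156,840 required, 1,156,833 in favor — not approved.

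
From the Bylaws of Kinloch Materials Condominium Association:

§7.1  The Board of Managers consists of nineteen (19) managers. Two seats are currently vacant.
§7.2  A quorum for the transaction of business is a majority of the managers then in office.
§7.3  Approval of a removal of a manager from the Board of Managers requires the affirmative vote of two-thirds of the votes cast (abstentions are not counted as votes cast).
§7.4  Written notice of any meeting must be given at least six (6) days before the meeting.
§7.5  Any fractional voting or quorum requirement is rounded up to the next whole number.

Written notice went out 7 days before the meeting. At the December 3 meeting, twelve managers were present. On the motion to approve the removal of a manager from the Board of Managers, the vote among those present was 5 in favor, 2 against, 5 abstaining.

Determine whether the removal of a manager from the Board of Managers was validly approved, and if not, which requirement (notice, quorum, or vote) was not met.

Valid — all requirements satisfied.

Notice: 7 days given; 6 required (7 ≥ 6). Satisfied.
Quorum: 12 present; quorum is 9. Satisfied.
Vote: the removal of a manager from the Board of Managers requires two-thirds of the votes cast (12 present − 5 abstaining = 7). 2/3 of 7 = 4.67, rounded up to 5, so 5 affirmative votes are needed; 5 voted in favor. Satisfied.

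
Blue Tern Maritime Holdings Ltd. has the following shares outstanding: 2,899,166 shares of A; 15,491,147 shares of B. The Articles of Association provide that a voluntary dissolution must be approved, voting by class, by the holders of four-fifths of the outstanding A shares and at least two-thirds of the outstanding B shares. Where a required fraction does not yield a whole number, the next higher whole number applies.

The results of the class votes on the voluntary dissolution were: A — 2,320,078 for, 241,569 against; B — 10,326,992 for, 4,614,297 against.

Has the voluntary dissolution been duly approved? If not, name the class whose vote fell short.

Not approved — the B shares did not give the required vote.

A: 4/5 of 2899166 = 2319332.80, rounded up to 2319333; 2,319,333 required, 2,320,078 in favor — approved.
B: 2/3 of 15491147 = 10327431.33, rounded up to 10327432; 10,327,432 required, 10,326,992 in favor — not approved.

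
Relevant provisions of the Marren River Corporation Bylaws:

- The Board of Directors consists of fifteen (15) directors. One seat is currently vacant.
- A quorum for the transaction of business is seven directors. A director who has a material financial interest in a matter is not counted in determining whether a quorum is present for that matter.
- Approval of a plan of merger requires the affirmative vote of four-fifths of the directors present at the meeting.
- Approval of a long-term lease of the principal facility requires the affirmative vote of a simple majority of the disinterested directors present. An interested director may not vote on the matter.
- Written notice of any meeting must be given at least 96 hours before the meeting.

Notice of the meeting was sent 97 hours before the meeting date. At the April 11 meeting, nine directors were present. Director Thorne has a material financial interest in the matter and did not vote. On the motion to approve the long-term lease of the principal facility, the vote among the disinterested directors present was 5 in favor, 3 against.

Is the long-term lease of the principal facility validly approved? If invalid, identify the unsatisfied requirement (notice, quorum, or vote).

Valid — all requirements satisfied.

Notice: 97 hours given; 96 required (97 ≥ 96). Satisfied.
Quorum: 9 present, but the 1 interested director does not count, leaving 8. Quorum is 7. Satisfied.
Vote: the long-term lease of the principal facility requires a majority of the disinterested directors present (9 − 1 = 8). A majority of 8 is 5, so 5 affirmative votes are needed; 5 voted in favor. Satisfied.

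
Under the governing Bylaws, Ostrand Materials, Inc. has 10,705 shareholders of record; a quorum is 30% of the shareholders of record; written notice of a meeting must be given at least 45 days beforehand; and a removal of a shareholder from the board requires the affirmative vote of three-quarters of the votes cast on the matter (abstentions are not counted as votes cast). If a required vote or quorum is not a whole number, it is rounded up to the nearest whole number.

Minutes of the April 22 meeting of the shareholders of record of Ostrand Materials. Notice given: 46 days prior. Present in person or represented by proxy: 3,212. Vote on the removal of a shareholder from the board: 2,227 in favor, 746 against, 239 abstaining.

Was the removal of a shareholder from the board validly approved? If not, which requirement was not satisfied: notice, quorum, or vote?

Invalid — vote requirement not satisfied.

Notice: 46 days given; 45 required. Satisfied.
Quorum: 30% of 10,705 = 3,211.50, rounded up to 3,212; 3,212 present. Satisfied.
Vote: requires three-fourths of the votes cast (3,212 − 239 abstaining = 2,973); 3/4 of 2973 = 2229.75, rounded up to 2230, so 2,230 needed; 2,227 in favor. Not satisfied.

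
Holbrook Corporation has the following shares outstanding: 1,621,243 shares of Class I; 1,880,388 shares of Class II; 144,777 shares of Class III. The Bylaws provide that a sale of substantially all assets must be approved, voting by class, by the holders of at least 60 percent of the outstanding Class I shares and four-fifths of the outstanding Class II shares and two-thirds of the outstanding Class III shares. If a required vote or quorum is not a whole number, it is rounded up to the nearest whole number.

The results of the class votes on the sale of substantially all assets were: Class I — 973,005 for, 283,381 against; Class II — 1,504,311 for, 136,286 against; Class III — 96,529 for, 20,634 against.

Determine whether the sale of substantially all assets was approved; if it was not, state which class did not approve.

Approved — every class gave the required vote.

Class I: 3/5 of 1621243 = 972745.80, rounded up to 972746; 972,746 required, 973,005 in favor — approved.
Class II: 4/5 of 1880388 = 1504310.40, rounded up to 1504311; 1,504,311 required, 1,504,311 in favor — approved.
Class III: 2/3 of 144777 = 96518; 96,518 required, 96,529 in favor — approved.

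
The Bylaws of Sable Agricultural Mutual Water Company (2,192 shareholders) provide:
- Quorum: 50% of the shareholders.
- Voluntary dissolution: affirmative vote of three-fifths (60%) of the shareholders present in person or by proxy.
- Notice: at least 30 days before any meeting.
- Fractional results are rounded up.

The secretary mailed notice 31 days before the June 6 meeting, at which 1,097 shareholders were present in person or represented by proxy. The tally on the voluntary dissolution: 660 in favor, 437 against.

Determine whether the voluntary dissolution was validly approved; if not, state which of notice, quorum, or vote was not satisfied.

Valid — all requirements satisfied.

Notice: 31 days given; 30 required. Satisfied.
Quorum: 50% of 2,192 = 1,096; 1,097 present. Satisfied.
Vote: requires three-fifths of those present (1,097); 3/5 of 1097 = 658.20, rounded up to 659, so 659 needed; 660 in favor. Satisfied.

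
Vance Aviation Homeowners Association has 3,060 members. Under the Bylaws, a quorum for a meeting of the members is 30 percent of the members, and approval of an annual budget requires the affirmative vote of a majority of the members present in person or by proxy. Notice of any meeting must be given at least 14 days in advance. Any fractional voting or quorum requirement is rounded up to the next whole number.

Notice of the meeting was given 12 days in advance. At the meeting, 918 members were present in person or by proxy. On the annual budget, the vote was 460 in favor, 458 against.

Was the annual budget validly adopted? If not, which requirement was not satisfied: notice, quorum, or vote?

Invalid — notice requirement not satisfied.

Notice: 12 days given; 14 required. Not satisfied.
Quorum: 30% of 3,060 = 918; 918 present. Satisfied.
Vote: requires a majority of those present (918); a majority of 918 is 460, so 460 needed; 460 in favor. Satisfied.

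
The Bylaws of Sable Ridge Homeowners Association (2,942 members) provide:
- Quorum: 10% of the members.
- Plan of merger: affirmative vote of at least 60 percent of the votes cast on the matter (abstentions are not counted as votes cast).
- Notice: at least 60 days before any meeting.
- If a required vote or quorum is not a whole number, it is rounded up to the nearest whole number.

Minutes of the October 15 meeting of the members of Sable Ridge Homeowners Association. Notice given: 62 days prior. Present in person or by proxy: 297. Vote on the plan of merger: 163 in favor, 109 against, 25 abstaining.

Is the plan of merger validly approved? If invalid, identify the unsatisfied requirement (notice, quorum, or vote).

Invalid — vote requirement not satisfied.

Notice: 62 days given; 60 required. Satisfied.
Quorum: 10% of 2,942 = 294.20, rounded up to 295; 297 present. Satisfied.
Vote: requires three-fifths of the votes cast (297 − 25 abstaining = 272); 3/5 of 272 = 163.20, rounded up to 164, so 164 needed; 163 in favor. Not satisfied.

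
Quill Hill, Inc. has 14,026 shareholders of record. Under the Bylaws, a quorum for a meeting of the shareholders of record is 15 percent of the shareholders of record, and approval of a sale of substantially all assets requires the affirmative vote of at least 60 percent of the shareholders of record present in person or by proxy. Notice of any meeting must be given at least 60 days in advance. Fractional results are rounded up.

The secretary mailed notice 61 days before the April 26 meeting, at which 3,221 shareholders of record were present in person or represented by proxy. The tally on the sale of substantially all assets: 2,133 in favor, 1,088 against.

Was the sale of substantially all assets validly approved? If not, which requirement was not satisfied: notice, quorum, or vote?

Notice: 61 days given; 60 required. Satisfied.
Quorum: 15% of 14,026 = 2,103.90, rounded up to 2,104; 3,221 present. Satisfied.
Vote: requires three-fifths of those present (3,221); 3/5 of 3221 = 1932.60, rounded up to 1933, so 1,933 needed; 2,133 in favor. Satisfied.

Valid — all requirements satisfied.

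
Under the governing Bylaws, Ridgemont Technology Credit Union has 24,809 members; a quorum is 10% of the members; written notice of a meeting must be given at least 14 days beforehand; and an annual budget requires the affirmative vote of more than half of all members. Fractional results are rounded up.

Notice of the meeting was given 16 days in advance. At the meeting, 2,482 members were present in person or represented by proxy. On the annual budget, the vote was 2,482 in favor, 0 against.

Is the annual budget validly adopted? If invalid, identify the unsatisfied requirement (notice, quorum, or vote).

Notice: 16 days given; 14 required. Satisfied.
Quorum: 10% of 24,809 = 2,480.90, rounded up to 2,481; 2,482 present. Satisfied.
Vote: requires a majority of all members (24,809); a majority of 24809 is 12405, so 12,405 needed; 2,482 in favor. Not satisfied.

Invalid — vote requirement not satisfied.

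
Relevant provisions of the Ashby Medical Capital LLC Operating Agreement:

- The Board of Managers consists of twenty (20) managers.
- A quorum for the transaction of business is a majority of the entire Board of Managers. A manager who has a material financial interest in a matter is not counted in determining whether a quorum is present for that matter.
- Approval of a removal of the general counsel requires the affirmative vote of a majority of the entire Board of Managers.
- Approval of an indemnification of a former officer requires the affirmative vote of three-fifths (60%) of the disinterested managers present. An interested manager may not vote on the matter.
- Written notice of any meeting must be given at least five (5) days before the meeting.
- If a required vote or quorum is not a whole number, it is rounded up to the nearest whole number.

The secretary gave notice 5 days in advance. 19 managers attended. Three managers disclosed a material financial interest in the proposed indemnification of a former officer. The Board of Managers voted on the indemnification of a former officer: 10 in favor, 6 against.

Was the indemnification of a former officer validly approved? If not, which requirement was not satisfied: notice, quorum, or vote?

Notice: 5 days given; 5 required (5 ≥ 5). Satisfied.
Quorum: 19 present, but the 3 interested managers do not count, leaving 16. Quorum is 11. Satisfied.
Vote: the indemnification of a former officer requires three-fifths of the disinterested managers present (19 − 3 = 16). 3/5 of 16 = 9.60, rounded up to 10, so 10 affirmative votes are needed; 10 voted in favor. Satisfied.

Valid — all requirements satisfied.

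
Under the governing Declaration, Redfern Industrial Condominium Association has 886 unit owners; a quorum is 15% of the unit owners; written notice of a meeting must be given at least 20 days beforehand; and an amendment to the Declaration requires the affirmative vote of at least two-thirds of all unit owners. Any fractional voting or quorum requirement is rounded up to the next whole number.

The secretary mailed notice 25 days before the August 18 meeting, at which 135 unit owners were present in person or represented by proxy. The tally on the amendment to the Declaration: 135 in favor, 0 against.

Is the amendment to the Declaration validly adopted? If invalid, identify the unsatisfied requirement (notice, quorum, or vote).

Invalid — vote requirement not satisfied.

Notice: 25 days given; 20 required. Satisfied.
Quorum: 15% of 886 = 132.90, rounded up to 133; 135 present. Satisfied.
Vote: requires two-thirds of all unit owners (886); 2/3 of 886 = 590.67, rounded up to 591, so 591 needed; 135 in favor. Not satisfied.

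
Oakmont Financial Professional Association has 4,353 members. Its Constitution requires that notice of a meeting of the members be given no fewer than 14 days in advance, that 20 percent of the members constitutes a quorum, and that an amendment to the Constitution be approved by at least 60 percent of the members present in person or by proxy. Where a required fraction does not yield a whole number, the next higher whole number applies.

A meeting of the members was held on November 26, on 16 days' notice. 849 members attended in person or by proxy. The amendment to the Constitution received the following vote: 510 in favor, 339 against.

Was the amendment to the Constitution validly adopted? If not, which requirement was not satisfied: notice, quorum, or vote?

Invalid — quorum requirement not satisfied.

Notice: 16 days given; 14 required. Satisfied.
Quorum: 20% of 4,353 = 870.60, rounded up to 871; 849 present. Not satisfied.
Vote: requires three-fifths of those present (849); 3/5 of 849 = 509.40, rounded up to 510, so 510 needed; 510 in favor. Satisfied.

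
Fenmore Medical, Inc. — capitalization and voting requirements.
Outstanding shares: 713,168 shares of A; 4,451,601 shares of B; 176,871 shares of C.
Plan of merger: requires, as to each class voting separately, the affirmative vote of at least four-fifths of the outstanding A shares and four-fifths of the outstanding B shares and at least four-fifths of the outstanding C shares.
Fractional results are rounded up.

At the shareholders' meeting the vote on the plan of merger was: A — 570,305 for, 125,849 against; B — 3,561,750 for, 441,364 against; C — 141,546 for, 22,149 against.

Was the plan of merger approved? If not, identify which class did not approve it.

A: 4/5 of 713168 = 570534.40, rounded up to 570535; 570,535 required, 570,305 in favor — not approved.
B: 4/5 of 4451601 = 3561280.80, rounded up to 3561281; 3,561,281 required, 3,561,750 in favor — approved.
C: 4/5 of 176871 = 141496.80, rounded up to 141497; 141,497 required, 141,546 in favor — approved.

Not approved — the A shares did not give the required vote.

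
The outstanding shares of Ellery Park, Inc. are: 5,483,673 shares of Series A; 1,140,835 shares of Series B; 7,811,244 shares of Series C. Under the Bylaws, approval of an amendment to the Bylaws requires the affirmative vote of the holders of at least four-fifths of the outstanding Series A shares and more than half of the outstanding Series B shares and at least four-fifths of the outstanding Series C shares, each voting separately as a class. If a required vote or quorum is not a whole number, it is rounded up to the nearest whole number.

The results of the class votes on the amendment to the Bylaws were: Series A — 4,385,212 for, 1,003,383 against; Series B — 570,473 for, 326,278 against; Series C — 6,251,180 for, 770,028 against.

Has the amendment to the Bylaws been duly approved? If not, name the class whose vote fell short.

Series A: 4/5 of 5483673 = 4386938.40, rounded up to 4386939; 4,386,939 required, 4,385,212 in favor — not approved.
Series B: a majority of 1140835 is 570418; 570,418 required, 570,473 in favor — approved.
Series C: 4/5 of 7811244 = 6248995.20, rounded up to 6248996; 6,248,996 required, 6,251,180 in favor — approved.

Not approved — the Series A shares did not give the required vote.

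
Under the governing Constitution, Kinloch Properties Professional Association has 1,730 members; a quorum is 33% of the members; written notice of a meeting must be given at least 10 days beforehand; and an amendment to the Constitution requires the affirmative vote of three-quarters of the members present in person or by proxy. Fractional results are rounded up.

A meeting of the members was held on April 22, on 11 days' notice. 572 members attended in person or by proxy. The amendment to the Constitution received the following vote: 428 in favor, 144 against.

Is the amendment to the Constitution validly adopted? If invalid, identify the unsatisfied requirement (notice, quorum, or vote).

Notice: 11 days given; 10 required. Satisfied.
Quorum: 33% of 1,730 = 570.90, rounded up to 571; 572 present. Satisfied.
Vote: requires three-fourths of those present (572); 3/4 of 572 = 429, so 429 needed; 428 in favor. Not satisfied.

Invalid — vote requirement not satisfied.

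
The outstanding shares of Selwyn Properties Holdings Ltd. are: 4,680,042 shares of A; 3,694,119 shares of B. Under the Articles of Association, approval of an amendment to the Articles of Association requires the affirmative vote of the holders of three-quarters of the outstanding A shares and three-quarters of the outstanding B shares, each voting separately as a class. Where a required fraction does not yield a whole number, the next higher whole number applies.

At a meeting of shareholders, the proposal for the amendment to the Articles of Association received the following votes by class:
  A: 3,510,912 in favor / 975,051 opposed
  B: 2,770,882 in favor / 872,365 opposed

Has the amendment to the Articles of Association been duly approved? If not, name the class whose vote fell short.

A: 3/4 of 4680042 = 3510031.50, rounded up to 3510032; 3,510,032 required, 3,510,912 in favor — approved.
B: 3/4 of 3694119 = 2770589.25, rounded up to 2770590; 2,770,590 required, 2,770,882 in favor — approved.

Approved — every class gave the required vote.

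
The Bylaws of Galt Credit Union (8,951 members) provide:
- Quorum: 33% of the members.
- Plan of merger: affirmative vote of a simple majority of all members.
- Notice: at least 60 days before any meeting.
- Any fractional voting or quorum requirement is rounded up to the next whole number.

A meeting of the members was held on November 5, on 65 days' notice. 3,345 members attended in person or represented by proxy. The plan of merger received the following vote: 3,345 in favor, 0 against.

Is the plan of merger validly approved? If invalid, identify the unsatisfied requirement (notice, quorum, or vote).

Invalid — vote requirement not satisfied.

Notice: 65 days given; 60 required. Satisfied.
Quorum: 33% of 8,951 = 2,953.83, rounded up to 2,954; 3,345 present. Satisfied.
Vote: requires a majority of all members (8,951); a majority of 8951 is 4476, so 4,476 needed; 3,345 in favor. Not satisfied.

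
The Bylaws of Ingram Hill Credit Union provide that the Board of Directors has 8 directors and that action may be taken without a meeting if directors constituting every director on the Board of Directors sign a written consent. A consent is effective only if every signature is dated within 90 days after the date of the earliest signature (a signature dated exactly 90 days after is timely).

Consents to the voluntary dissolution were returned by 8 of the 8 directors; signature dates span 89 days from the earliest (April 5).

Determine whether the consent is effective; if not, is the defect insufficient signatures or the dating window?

Signatures required: every one of 8 — unanimous means all 8, so 8 needed; 8 signed. Sufficient.
Dating window: the latest signature is 89 days after the earliest; the limit is 90 days. Within the window.

Effective — both the signature and dating-window requirements are satisfied.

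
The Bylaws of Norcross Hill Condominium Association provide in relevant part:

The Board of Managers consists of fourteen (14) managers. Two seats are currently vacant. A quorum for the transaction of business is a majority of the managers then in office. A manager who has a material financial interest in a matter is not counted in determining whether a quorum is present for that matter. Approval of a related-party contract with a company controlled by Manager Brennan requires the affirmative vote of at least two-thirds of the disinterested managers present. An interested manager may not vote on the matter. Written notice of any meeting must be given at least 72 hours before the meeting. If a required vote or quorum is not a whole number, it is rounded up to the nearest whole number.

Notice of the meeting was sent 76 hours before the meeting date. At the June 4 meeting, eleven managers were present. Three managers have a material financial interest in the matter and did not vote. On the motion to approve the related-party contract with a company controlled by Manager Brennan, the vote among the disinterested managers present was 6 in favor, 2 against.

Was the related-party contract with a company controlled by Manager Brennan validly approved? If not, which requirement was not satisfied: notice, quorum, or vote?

Valid — all requirements satisfied.

Notice: 76 hours given; 72 required (76 ≥ 72). Satisfied.
Quorum: 11 present, but the 3 interested managers do not count, leaving 8. Quorum is 7. Satisfied.
Vote: the related-party contract with a company controlled by Manager Brennan requires two-thirds of the disinterested managers present (11 − 3 = 8). 2/3 of 8 = 5.33, rounded up to 6, so 6 affirmative votes are needed; 6 voted in favor. Satisfied.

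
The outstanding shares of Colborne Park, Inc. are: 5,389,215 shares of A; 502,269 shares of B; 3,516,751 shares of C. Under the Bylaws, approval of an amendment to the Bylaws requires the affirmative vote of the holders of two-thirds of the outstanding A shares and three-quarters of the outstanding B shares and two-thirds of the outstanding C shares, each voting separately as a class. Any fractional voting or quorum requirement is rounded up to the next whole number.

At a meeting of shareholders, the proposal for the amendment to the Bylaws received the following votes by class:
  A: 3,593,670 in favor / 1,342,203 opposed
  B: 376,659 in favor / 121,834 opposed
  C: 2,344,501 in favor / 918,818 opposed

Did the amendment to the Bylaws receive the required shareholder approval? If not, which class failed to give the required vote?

A: 2/3 of 5389215 = 3592810; 3,592,810 required, 3,593,670 in favor — approved.
B: 3/4 of 502269 = 376701.75, rounded up to 376702; 376,702 required, 376,659 in favor — not approved.
C: 2/3 of 3516751 = 2344500.67, rounded up to 2344501; 2,344,501 required, 2,344,501 in favor — approved.

Not approved — the B shares did not give the required vote.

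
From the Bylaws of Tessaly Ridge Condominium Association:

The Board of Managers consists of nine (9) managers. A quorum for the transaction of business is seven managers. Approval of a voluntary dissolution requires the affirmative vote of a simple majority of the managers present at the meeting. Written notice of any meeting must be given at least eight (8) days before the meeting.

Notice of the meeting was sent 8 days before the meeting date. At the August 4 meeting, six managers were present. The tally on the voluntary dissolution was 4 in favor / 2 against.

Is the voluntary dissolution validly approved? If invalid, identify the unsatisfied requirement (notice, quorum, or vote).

Invalid — quorum requirement not satisfied.

Notice: 8 days given; 8 required (8 ≥ 8). Satisfied.
Quorum: 6 present; quorum is 7. Not satisfied.
Vote: the voluntary dissolution requires a majority of the managers present (6). A majority of 6 is 4, so 4 affirmative votes are needed; 4 voted in favor. Satisfied. (Moot — without a quorum no business can be validly transacted.)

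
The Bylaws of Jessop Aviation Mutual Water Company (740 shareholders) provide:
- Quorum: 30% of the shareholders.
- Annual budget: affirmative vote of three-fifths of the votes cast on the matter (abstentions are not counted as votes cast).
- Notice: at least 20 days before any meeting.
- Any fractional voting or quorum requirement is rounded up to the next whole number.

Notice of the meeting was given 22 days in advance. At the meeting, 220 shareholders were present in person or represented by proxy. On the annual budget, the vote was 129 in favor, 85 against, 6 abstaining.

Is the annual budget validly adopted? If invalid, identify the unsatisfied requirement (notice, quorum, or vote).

Notice: 22 days given; 20 required. Satisfied.
Quorum: 30% of 740 = 222; 220 present. Not satisfied.
Vote: requires three-fifths of the votes cast (220 − 6 abstaining = 214); 3/5 of 214 = 128.40, rounded up to 129, so 129 needed; 129 in favor. Satisfied.

Invalid — quorum requirement not satisfied.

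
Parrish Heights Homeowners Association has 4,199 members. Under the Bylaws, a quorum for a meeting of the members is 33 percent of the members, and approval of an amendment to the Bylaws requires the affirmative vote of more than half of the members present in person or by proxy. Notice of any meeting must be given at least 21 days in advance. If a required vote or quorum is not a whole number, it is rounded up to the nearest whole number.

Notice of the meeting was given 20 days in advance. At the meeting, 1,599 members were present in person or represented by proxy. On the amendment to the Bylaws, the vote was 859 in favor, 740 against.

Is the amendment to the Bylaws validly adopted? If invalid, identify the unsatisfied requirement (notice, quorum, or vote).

Notice: 20 days given; 21 required. Not satisfied.
Quorum: 33% of 4,199 = 1,385.67, rounded up to 1,386; 1,599 present. Satisfied.
Vote: requires a majority of those present (1,599); a majority of 1599 is 800, so 800 needed; 859 in favor. Satisfied.

Invalid — notice requirement not satisfied.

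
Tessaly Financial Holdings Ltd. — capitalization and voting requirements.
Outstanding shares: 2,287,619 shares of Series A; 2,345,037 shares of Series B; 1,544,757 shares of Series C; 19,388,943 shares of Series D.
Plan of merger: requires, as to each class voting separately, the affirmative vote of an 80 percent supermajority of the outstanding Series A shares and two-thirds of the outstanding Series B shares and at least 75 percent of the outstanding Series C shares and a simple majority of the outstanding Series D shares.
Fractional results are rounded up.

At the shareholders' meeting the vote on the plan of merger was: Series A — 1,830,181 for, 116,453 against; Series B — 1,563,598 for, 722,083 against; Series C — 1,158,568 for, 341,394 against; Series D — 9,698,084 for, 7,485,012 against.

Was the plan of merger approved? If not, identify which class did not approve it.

Series A: 4/5 of 2287619 = 1830095.20, rounded up to 1830096; 1,830,096 required, 1,830,181 in favor — approved.
Series B: 2/3 of 2345037 = 1563358; 1,563,358 required, 1,563,598 in favor — approved.
Series C: 3/4 of 1544757 = 1158567.75, rounded up to 1158568; 1,158,568 required, 1,158,568 in favor — approved.
Series D: a majority of 19388943 is 9694472; 9,694,472 required, 9,698,084 in favor — approved.

Approved — every class gave the required vote.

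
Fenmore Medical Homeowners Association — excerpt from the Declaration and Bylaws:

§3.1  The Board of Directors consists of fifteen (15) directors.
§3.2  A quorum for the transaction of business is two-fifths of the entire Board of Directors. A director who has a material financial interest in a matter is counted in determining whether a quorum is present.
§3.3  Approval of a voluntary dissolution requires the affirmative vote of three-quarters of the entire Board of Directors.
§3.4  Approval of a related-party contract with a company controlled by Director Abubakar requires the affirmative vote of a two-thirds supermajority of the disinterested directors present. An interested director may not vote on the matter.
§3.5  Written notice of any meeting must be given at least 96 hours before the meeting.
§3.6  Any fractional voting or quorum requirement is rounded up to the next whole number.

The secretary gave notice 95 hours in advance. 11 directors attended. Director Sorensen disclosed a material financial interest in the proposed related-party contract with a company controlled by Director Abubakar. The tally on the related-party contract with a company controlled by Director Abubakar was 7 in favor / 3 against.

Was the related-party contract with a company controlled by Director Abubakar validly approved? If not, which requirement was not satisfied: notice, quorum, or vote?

Notice: 95 hours given; 96 required (95 < 96). Not satisfied.
Quorum: 11 present (interested directors count toward quorum); quorum is 6. Satisfied.
Vote: the related-party contract with a company controlled by Director Abubakar requires two-thirds of the disinterested directors present (11 − 1 = 10). 2/3 of 10 = 6.67, rounded up to 7, so 7 affirmative votes are needed; 7 voted in favor. Satisfied.

Invalid — notice requirement not satisfied.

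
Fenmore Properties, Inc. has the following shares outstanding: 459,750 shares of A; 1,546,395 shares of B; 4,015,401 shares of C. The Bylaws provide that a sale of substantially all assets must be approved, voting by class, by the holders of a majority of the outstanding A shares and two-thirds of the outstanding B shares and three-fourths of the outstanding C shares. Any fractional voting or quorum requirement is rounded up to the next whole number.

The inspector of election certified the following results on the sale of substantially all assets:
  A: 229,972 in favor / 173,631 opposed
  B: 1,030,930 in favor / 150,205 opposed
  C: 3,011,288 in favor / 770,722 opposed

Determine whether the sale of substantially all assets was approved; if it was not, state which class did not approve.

A: a majority of 459750 is 229876; 229,876 required, 229,972 in favor — approved.
B: 2/3 of 1546395 = 1030930; 1,030,930 required, 1,030,930 in favor — approved.
C: 3/4 of 4015401 = 3011550.75, rounded up to 3011551; 3,011,551 required, 3,011,288 in favor — not approved.

Not approved — the C shares did not give the required vote.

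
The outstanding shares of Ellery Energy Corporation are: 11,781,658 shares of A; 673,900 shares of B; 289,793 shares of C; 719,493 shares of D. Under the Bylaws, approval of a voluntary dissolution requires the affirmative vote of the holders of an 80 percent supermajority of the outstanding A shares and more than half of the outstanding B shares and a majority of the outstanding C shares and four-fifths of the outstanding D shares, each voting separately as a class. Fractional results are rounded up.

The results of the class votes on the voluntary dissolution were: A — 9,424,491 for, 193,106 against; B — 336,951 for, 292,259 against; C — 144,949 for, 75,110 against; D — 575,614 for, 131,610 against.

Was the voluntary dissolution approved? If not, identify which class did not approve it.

Not approved — the A shares did not give the required vote.

A: 4/5 of 11781658 = 9425326.40, rounded up to 9425327; 9,425,327 required, 9,424,491 in favor — not approved.
B: a majority of 673900 is 336951; 336,951 required, 336,951 in favor — approved.
C: a majority of 289793 is 144897; 144,897 required, 144,949 in favor — approved.
D: 4/5 of 719493 = 575594.40, rounded up to 575595; 575,595 required, 575,614 in favor — approved.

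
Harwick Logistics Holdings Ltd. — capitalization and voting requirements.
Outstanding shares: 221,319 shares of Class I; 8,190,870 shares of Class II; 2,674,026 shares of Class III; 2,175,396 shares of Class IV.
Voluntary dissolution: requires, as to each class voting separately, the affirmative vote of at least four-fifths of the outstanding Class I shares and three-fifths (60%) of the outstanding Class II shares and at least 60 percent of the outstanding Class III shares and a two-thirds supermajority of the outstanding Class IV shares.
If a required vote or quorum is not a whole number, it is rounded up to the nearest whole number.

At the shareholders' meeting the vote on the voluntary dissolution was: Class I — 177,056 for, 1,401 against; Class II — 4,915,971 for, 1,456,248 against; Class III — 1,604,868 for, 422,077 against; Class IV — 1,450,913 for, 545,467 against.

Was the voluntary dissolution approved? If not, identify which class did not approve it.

Approved — every class gave the required vote.

Class I: 4/5 of 221319 = 177055.20, rounded up to 177056; 177,056 required, 177,056 in favor — approved.
Class II: 3/5 of 8190870 = 4914522; 4,914,522 required, 4,915,971 in favor — approved.
Class III: 3/5 of 2674026 = 1604415.60, rounded up to 1604416; 1,604,416 required, 1,604,868 in favor — approved.
Class IV: 2/3 of 2175396 = 1450264; 1,450,264 required, 1,450,913 in favor — approved.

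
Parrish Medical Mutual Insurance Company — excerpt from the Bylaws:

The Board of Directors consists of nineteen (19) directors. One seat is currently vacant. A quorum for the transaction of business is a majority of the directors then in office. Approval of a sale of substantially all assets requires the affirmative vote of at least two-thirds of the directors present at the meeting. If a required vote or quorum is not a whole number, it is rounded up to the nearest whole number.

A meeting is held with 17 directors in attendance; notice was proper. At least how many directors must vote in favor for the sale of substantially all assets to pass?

12

The sale of substantially all assets requires two-thirds of the directors present (17).
2/3 of 17 = 11.33, rounded up to 12.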